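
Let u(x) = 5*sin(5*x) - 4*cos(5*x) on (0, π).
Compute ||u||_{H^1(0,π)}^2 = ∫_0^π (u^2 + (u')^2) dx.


||u||_{H^1(0,π)}^2 = 533*π

u'(x) = 20*sin(5*x) + 25*cos(5*x).
Expand u² and (u')² and integrate term by term on (0, π), using: for integers n ≥ 1, ∫_0^π sin²(nx) dx = ∫_0^π cos²(nx) dx = π/2; for n ≠ n', ∫_0^π sin(nx)sin(n'x) dx = ∫_0^π cos(nx)cos(n'x) dx = 0; and by product-to-sum, ∫_0^π sin(nx)cos(n'x) dx = ½∫_0^π [sin((n+n')x) + sin((n−n')x)] dx, which is 0 when n+n' is even and 2n/(n²−n'²) when n+n' is odd (it need not vanish on (0, π)).
  u² squared terms: (-4)²·∫cos(5x)² dx = 16·π/2 = 8*π;  (5)²·∫sin(5x)² dx = 25·π/2 = 25*π/2.
  u² cross terms: 2·(-4)·(5)·∫cos(5x)·sin(5x) dx = -40·(0) = 0.
  So ∫_0^π u² dx = 8*π + 25*π/2 + 0 = 41*π/2.
  (u')² squared terms: (20)²·∫sin(5x)² dx = 400·π/2 = 200*π;  (25)²·∫cos(5x)² dx = 625·π/2 = 625*π/2.
  (u')² cross terms: 2·(20)·(25)·∫sin(5x)·cos(5x) dx = 1000·(0) = 0.
  So ∫_0^π (u')² dx = 200*π + 625*π/2 + 0 = 1025*π/2.
||u||_{H^1}^2 = (41*π/2) + (1025*π/2) = 533*π.


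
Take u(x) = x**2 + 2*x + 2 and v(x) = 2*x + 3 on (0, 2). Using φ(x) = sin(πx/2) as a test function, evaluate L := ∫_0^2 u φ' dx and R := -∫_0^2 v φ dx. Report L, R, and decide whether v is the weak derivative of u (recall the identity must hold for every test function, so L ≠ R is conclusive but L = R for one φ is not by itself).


LHS = -16/π, RHS = -20/π. No, v is not the weak derivative of u.

u(x) = x**2 + 2*x + 2, classical derivative u'(x) = 2*x + 2.
φ(x) = sin(πx/2), so φ'(x) = π*cos(π*x/2)/2.
Note φ(0) = φ(2) = 0, so the boundary term u·φ vanishes.
LHS = ∫_0^2 u(x) φ'(x) dx = ∫_0^2 (π*x^2*cos(π*x/2)/2 + π*x*cos(π*x/2) + π*cos(π*x/2)) dx. Term by term:
  ∫_0^2 π*cos(π*x/2) dx = 0;  ∫_0^2 π*x*cos(π*x/2) dx = -8/π;  ∫_0^2 π*x^2*cos(π*x/2)/2 dx = -8/π.
Sum: 0 − 8/π − 8/π = -16/π.
So LHS = -16/π.
∫_0^2 v(x) φ(x) dx = ∫_0^2 (2*x*sin(π*x/2) + 3*sin(π*x/2)) dx. Term by term:
  ∫_0^2 3*sin(π*x/2) dx = 12/π;  ∫_0^2 2*x*sin(π*x/2) dx = 8/π.
Sum: 12/π + 8/π = 20/π.
So RHS = -∫_0^2 v(x) φ(x) dx = -20/π.
LHS − RHS = 4/π ≠ 0, so the identity fails.
(For a valid weak derivative the identity must hold for EVERY test function, in particular this one. The failure shows v is NOT the weak derivative of u.)
Correct weak derivative would be u'(x) = 2*x + 2.


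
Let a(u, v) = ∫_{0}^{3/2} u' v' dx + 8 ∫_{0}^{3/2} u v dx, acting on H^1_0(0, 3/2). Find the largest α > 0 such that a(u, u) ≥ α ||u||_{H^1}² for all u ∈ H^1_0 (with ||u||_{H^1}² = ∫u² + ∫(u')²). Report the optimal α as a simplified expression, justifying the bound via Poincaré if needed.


α = 1

Coercivity of a(·,·) on H^1_0(0, 3/2) means a(u, u) ≥ α ||u||_{H^1}² for every u ∈ H^1_0.
The interval has length L = 3/2, and Poincaré/coercivity depend only on L. Here a(u, u) = ∫(u')² + (8)·∫u².
Here c = 8 ≥ 1, so a(u,u) = ∫(u')² + c∫u² ≥ ∫(u')² + ∫u² = ||u||_{H^1}², i.e. α = 1 works. No larger α is possible: a(u,u) ≥ α||u||_{H^1}² means (1−α)∫(u')² ≥ (α−c)∫u², and for the modes u_n = sin(nπ(x−x₀)/L) (x₀ the left endpoint) one has ∫u_n²/∫(u_n')² = (L/(nπ))² → 0, so a(u_n,u_n)/||u_n||_{H^1}² → 1. Hence the optimal constant is α = 1.
Therefore α = 1.


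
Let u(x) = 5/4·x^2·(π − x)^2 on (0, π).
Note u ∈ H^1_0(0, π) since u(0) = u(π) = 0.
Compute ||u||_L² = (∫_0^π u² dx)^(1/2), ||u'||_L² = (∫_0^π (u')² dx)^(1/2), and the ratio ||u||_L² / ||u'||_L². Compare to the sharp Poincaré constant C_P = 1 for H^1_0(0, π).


||u||_L² / ||u'||_L² = sqrt(3)*π/6 < C_P = 1.

u(x) = 5/4·x^2·(π − x)^2, so u'(x) = 5*x*(x - π)*(2*x - π)/2.
u(x) = 5/4·x^2·(π − x)^2 vanishes at x = 0 and x = π, so u ∈ H^1_0(0, π). Differentiate via the product rule and integrate the resulting polynomials term by term.
  ∫_0^π u² dx = ∫_0^π (25*x^8/16 - 25*π*x^7/4 + 75*π^2*x^6/8 - 25*π^3*x^5/4 + 25*π^4*x^4/16) dx. Term by term:
    ∫_0^π 25*x^8/16 dx = 25*π^9/144;  ∫_0^π -25*π*x^7/4 dx = -25*π^9/32;  ∫_0^π 75*π^2*x^6/8 dx = 75*π^9/56;
    ∫_0^π -25*π^3*x^5/4 dx = -25*π^9/24;  ∫_0^π 25*π^4*x^4/16 dx = 5*π^9/16.
  Sum: 25*π^9/144 − 25*π^9/32 + 75*π^9/56 − 25*π^9/24 + 5*π^9/16 = 5*π^9/2016.
  ∫_0^π (u')² dx = ∫_0^π (25*x^6 - 75*π*x^5 + 325*π^2*x^4/4 - 75*π^3*x^3/2 + 25*π^4*x^2/4) dx. Term by term:
    ∫_0^π 25*x^6 dx = 25*π^7/7;  ∫_0^π -75*π*x^5 dx = -25*π^7/2;  ∫_0^π 325*π^2*x^4/4 dx = 65*π^7/4;
    ∫_0^π -75*π^3*x^3/2 dx = -75*π^7/8;  ∫_0^π 25*π^4*x^2/4 dx = 25*π^7/12.
  Sum: 25*π^7/7 − 25*π^7/2 + 65*π^7/4 − 75*π^7/8 + 25*π^7/12 = 5*π^7/168.
∫_0^π u² dx = 5*π^9/2016, so ||u||_L² = sqrt(70)*π^(9/2)/168.
∫_0^π (u')² dx = 5*π^7/168, so ||u'||_L² = sqrt(210)*π^(7/2)/84.
Ratio ||u||_L² / ||u'||_L² = sqrt(3)*π/6.
Sharp Poincaré constant on H^1_0(0, π) is C_P = L/π = 1, achieved by sin(x).
A polynomial bump cannot attain the sharp Poincaré constant (only the first sine eigenfunction does), so the ratio is strictly less than C_P, consistent with ||u||_L² ≤ C_P ||u'||_L².


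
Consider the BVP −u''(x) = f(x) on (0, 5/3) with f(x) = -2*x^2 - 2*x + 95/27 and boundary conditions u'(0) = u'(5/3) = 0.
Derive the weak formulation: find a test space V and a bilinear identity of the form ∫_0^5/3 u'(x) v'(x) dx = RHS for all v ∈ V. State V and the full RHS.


V = H^1(0, 5/3) (no boundary constraint on v; u is determined up to an additive constant); weak form: ∫_0^5/3 u'v' dx = ∫_0^5/3 (-2*x^2 - 2*x + 95/27) v dx for all v ∈ V.

Multiply both sides by a test function v and integrate from 0 to 5/3:
  ∫_0^5/3 −u''(x) v(x) dx = ∫_0^5/3 f(x) v(x) dx.
Integrate the LHS by parts once:
  ∫_0^5/3 −u'' v dx = −[u'(x) v(x)]_0^5/3 + ∫_0^5/3 u'(x) v'(x) dx.
Thus ∫_0^5/3 u'(x) v'(x) dx = ∫_0^5/3 f(x) v(x) dx + [u'(x) v(x)]_0^5/3.
Choose V so that boundary terms are either known or forced to vanish.
u has homogeneous Neumann: u'(0) = u'(5/3) = 0. So [u' v]_0^5/3 = 0·v(5/3) − 0·v(0) = 0 for any v; take V = H^1(0, 5/3).
Weak formulation: find u (satisfying any essential BC) such that ∫_0^5/3 u'(x) v'(x) dx = ∫_0^5/3 f v dx for all v ∈ V (homogeneous Neumann, so boundary terms vanish).
Substituting f(x) = -2*x^2 - 2*x + 95/27, the right-hand side is ∫_0^5/3 (-2*x^2 - 2*x + 95/27) v dx.
Compatibility check (pure Neumann): taking v ≡ 1 ∈ V gives 0 = ∫_0^5/3 f dx + (0) − (0), i.e. ∫_0^5/3 f dx must equal u'(0) − u'(5/3) = 0. Indeed ∫_0^5/3 (-2*x^2 - 2*x + 95/27) dx = 0, so the data are compatible. The solution is then unique only up to an additive constant (fix it e.g. by requiring ∫_0^5/3 u dx = 0).


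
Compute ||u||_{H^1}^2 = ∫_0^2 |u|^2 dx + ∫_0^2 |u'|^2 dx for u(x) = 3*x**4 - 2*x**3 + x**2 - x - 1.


||u||_{H^1}^2 = 25328/15

The H^1 norm (squared) on an interval (0, L) is
  ||u||_{H^1}^2 = ∫_0^L u(x)^2 dx + ∫_0^L u'(x)^2 dx.
Compute u'(x) = 12*x**3 - 6*x**2 + 2*x - 1.
Then u(x)^2 = 9*x**8 - 12*x**7 + 10*x**6 - 10*x**5 - x**4 + 2*x**3 - x**2 + 2*x + 1 and u'(x)^2 = 144*x**6 - 144*x**5 + 84*x**4 - 48*x**3 + 16*x**2 - 4*x + 1.
Integrate each monomial from 0 to 2 using ∫_0^2 c·x^n dx = c·2^(n+1)/(n+1):
  ∫_0^2 u(x)^2 dx = ∫_0^2 (9*x^8 - 12*x^7 + 10*x^6 - 10*x^5 - x^4 + 2*x^3 - x^2 + 2*x + 1) dx. Term by term:
    ∫_0^2 9*x^8 dx = 512;  ∫_0^2 -12*x^7 dx = -384;  ∫_0^2 10*x^6 dx = 1280/7;
    ∫_0^2 -10*x^5 dx = -320/3;  ∫_0^2 -x^4 dx = -32/5;  ∫_0^2 2*x^3 dx = 8;
    ∫_0^2 -x^2 dx = -8/3;  ∫_0^2 2*x dx = 4;  ∫_0^2 1 dx = 2.
  Sum: 512 − 384 + 1280/7 − 320/3 − 32/5 + 8 − 8/3 + 4 + 2 = 21958/105.
  ∫_0^2 u'(x)^2 dx = ∫_0^2 (144*x^6 - 144*x^5 + 84*x^4 - 48*x^3 + 16*x^2 - 4*x + 1) dx. Term by term:
    ∫_0^2 144*x^6 dx = 18432/7;  ∫_0^2 -144*x^5 dx = -1536;  ∫_0^2 84*x^4 dx = 2688/5;
    ∫_0^2 -48*x^3 dx = -192;  ∫_0^2 16*x^2 dx = 128/3;  ∫_0^2 -4*x dx = -8;
    ∫_0^2 1 dx = 2.
  Sum: 18432/7 − 1536 + 2688/5 − 192 + 128/3 − 8 + 2 = 155338/105.
Adding: ||u||_{H^1}^2 = 21958/105 + 155338/105 = 25328/15.


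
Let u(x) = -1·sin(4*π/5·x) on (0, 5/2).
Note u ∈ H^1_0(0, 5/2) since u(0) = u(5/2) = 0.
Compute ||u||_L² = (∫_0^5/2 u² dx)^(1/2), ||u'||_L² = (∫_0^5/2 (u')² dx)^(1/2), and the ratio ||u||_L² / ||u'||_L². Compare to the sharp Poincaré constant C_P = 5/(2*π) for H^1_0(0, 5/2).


||u||_L² / ||u'||_L² = 5/(4*π) < C_P = 5/(2*π).

u(x) = -1·sin(4*π/5·x), so u'(x) = -4*π*cos(4*π*x/5)/5.
Writing u(x) = A·sin(kπx/L) with A = -1 and k = 2, use ∫_0^L sin²(kπx/L) dx = L/2 and ∫_0^L cos²(kπx/L) dx = L/2.
u² = 1·sin²(4*π/5·x) and (u')² = 16*π^2/25·cos²(4*π/5·x), and each of sin², cos² integrates to L/2 = 5/4 over (0, 5/2).
∫_0^5/2 u² dx = 5/4, so ||u||_L² = sqrt(5)/2.
∫_0^5/2 (u')² dx = 4*π^2/5, so ||u'||_L² = 2*sqrt(5)*π/5.
Ratio ||u||_L² / ||u'||_L² = 5/(4*π).
Sharp Poincaré constant on H^1_0(0, 5/2) is C_P = L/π = 5/(2*π), achieved by sin(2*π/5·x).
This is the k = 2 harmonic; the ratio L/(kπ) is strictly less than C_P = L/π, consistent with the sharp inequality ||u||_L² ≤ C_P ||u'||_L².


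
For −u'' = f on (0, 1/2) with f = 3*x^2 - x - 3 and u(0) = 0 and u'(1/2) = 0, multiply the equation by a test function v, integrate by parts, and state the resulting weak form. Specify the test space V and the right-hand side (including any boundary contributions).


V = {v ∈ H^1(0, 1/2) : v(0) = 0} (test functions vanish at x = 0 where u is specified); weak form: ∫_0^1/2 u'v' dx = ∫_0^1/2 (3*x^2 - x - 3) v dx for all v ∈ V.

Multiply both sides by a test function v and integrate from 0 to 1/2:
  ∫_0^1/2 −u''(x) v(x) dx = ∫_0^1/2 f(x) v(x) dx.
Integrate the LHS by parts once:
  ∫_0^1/2 −u'' v dx = −[u'(x) v(x)]_0^1/2 + ∫_0^1/2 u'(x) v'(x) dx.
Thus ∫_0^1/2 u'(x) v'(x) dx = ∫_0^1/2 f(x) v(x) dx + [u'(x) v(x)]_0^1/2.
Choose V so that boundary terms are either known or forced to vanish.
Mixed BC: u(0) = 0 (Dirichlet) and u'(1/2) = 0 (Neumann). Define V = {v ∈ H^1(0, 1/2) : v(0) = 0}. Then [u' v]_0^1/2 = u'(1/2)·v(1/2) − u'(0)·0 = 0.
Weak formulation: find u (satisfying any essential BC) such that ∫_0^1/2 u'(x) v'(x) dx = ∫_0^1/2 f v dx for all v ∈ V (Dirichlet at 0 absorbed into V; the Neumann datum at x = 1/2 is zero, so no boundary term remains).
Substituting f(x) = 3*x^2 - x - 3, the right-hand side is ∫_0^1/2 (3*x^2 - x - 3) v dx.


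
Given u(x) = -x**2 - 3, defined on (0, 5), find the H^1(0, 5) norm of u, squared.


||u||_{H^1}^2 = 3260/3

The H^1 norm (squared) on an interval (0, L) is
  ||u||_{H^1}^2 = ∫_0^L u(x)^2 dx + ∫_0^L u'(x)^2 dx.
Compute u'(x) = -2*x.
Then u(x)^2 = x**4 + 6*x**2 + 9 and u'(x)^2 = 4*x**2.
Integrate each monomial from 0 to 5 using ∫_0^5 c·x^n dx = c·5^(n+1)/(n+1):
  ∫_0^5 u(x)^2 dx = ∫_0^5 (x^4 + 6*x^2 + 9) dx. Term by term:
    ∫_0^5 x^4 dx = 625;  ∫_0^5 6*x^2 dx = 250;  ∫_0^5 9 dx = 45.
  Sum: 625 + 250 + 45 = 920.
  ∫_0^5 u'(x)^2 dx = ∫_0^5 (4*x^2) dx. Term by term:
    ∫_0^5 4*x^2 dx = 500/3.
Adding: ||u||_{H^1}^2 = 920 + 500/3 = 3260/3.


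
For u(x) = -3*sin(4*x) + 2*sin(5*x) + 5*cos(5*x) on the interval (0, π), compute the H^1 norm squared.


||u||_{H^1(0,π)}^2 = 2080/3 + 907*π/2

u'(x) = -25*sin(5*x) - 12*cos(4*x) + 10*cos(5*x).
Expand u² and (u')² and integrate term by term on (0, π), using: for integers n ≥ 1, ∫_0^π sin²(nx) dx = ∫_0^π cos²(nx) dx = π/2; for n ≠ n', ∫_0^π sin(nx)sin(n'x) dx = ∫_0^π cos(nx)cos(n'x) dx = 0; and by product-to-sum, ∫_0^π sin(nx)cos(n'x) dx = ½∫_0^π [sin((n+n')x) + sin((n−n')x)] dx, which is 0 when n+n' is even and 2n/(n²−n'²) when n+n' is odd (it need not vanish on (0, π)).
  u² squared terms: (-3)²·∫sin(4x)² dx = 9·π/2 = 9*π/2;  (2)²·∫sin(5x)² dx = 4·π/2 = 2*π;  (5)²·∫cos(5x)² dx = 25·π/2 = 25*π/2.
  u² cross terms: 2·(-3)·(2)·∫sin(4x)·sin(5x) dx = -12·(0) = 0;  2·(-3)·(5)·∫sin(4x)·cos(5x) dx = -30·(-8/9) = 80/3;  2·(2)·(5)·∫sin(5x)·cos(5x) dx = 20·(0) = 0.
  So ∫_0^π u² dx = 9*π/2 + 2*π + 25*π/2 + 0 + 80/3 + 0 = 80/3 + 19*π.
  (u')² squared terms: (-25)²·∫sin(5x)² dx = 625·π/2 = 625*π/2;  (-12)²·∫cos(4x)² dx = 144·π/2 = 72*π;  (10)²·∫cos(5x)² dx = 100·π/2 = 50*π.
  (u')² cross terms: 2·(-25)·(-12)·∫sin(5x)·cos(4x) dx = 600·(10/9) = 2000/3;  2·(-25)·(10)·∫sin(5x)·cos(5x) dx = -500·(0) = 0;  2·(-12)·(10)·∫cos(4x)·cos(5x) dx = -240·(0) = 0.
  So ∫_0^π (u')² dx = 625*π/2 + 72*π + 50*π + 2000/3 + 0 + 0 = 2000/3 + 869*π/2.
||u||_{H^1}^2 = (80/3 + 19*π) + (2000/3 + 869*π/2) = 2080/3 + 907*π/2.


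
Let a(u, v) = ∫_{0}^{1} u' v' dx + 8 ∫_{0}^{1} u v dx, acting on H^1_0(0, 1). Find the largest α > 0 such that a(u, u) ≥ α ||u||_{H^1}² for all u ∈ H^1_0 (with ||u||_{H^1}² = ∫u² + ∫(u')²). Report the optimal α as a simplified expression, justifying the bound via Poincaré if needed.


α = 1

Coercivity of a(·,·) on H^1_0(0, 1) means a(u, u) ≥ α ||u||_{H^1}² for every u ∈ H^1_0.
The interval has length L = 1, and Poincaré/coercivity depend only on L. Here a(u, u) = ∫(u')² + (8)·∫u².
Here c = 8 ≥ 1, so a(u,u) = ∫(u')² + c∫u² ≥ ∫(u')² + ∫u² = ||u||_{H^1}², i.e. α = 1 works. No larger α is possible: a(u,u) ≥ α||u||_{H^1}² means (1−α)∫(u')² ≥ (α−c)∫u², and for the modes u_n = sin(nπ(x−x₀)/L) (x₀ the left endpoint) one has ∫u_n²/∫(u_n')² = (L/(nπ))² → 0, so a(u_n,u_n)/||u_n||_{H^1}² → 1. Hence the optimal constant is α = 1.
Therefore α = 1.


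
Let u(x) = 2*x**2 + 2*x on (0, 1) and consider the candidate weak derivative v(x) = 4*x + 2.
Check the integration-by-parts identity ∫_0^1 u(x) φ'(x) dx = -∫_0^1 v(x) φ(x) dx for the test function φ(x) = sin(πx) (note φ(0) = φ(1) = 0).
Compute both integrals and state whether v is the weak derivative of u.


LHS = -8/π, RHS = -8/π. Yes, v = u' weakly.

u(x) = 2*x**2 + 2*x, classical derivative u'(x) = 4*x + 2.
φ(x) = sin(πx), so φ'(x) = π*cos(π*x).
Note φ(0) = φ(1) = 0, so the boundary term u·φ vanishes.
LHS = ∫_0^1 u(x) φ'(x) dx = ∫_0^1 (2*π*x^2*cos(π*x) + 2*π*x*cos(π*x)) dx. Term by term:
  ∫_0^1 2*π*x*cos(π*x) dx = -4/π;  ∫_0^1 2*π*x^2*cos(π*x) dx = -4/π.
Sum: -4/π − 4/π = -8/π.
So LHS = -8/π.
∫_0^1 v(x) φ(x) dx = ∫_0^1 (4*x*sin(π*x) + 2*sin(π*x)) dx. Term by term:
  ∫_0^1 2*sin(π*x) dx = 4/π;  ∫_0^1 4*x*sin(π*x) dx = 4/π.
Sum: 4/π + 4/π = 8/π.
So RHS = -∫_0^1 v(x) φ(x) dx = -8/π.
LHS = RHS, so the identity holds for this test φ.
Moreover u is smooth here and v(x) = u'(x) = 4*x + 2 pointwise, so the identity holds for every test function. Hence v is the weak derivative of u.


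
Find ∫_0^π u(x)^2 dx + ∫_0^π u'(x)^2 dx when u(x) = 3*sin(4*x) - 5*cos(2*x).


||u||_{H^1(0,π)}^2 = 139*π

u'(x) = 10*sin(2*x) + 12*cos(4*x).
Expand u² and (u')² and integrate term by term on (0, π), using: for integers n ≥ 1, ∫_0^π sin²(nx) dx = ∫_0^π cos²(nx) dx = π/2; for n ≠ n', ∫_0^π sin(nx)sin(n'x) dx = ∫_0^π cos(nx)cos(n'x) dx = 0; and by product-to-sum, ∫_0^π sin(nx)cos(n'x) dx = ½∫_0^π [sin((n+n')x) + sin((n−n')x)] dx, which is 0 when n+n' is even and 2n/(n²−n'²) when n+n' is odd (it need not vanish on (0, π)).
  u² squared terms: (-5)²·∫cos(2x)² dx = 25·π/2 = 25*π/2;  (3)²·∫sin(4x)² dx = 9·π/2 = 9*π/2.
  u² cross terms: 2·(-5)·(3)·∫cos(2x)·sin(4x) dx = -30·(0) = 0.
  So ∫_0^π u² dx = 25*π/2 + 9*π/2 + 0 = 17*π.
  (u')² squared terms: (10)²·∫sin(2x)² dx = 100·π/2 = 50*π;  (12)²·∫cos(4x)² dx = 144·π/2 = 72*π.
  (u')² cross terms: 2·(10)·(12)·∫sin(2x)·cos(4x) dx = 240·(0) = 0.
  So ∫_0^π (u')² dx = 50*π + 72*π + 0 = 122*π.
||u||_{H^1}^2 = (17*π) + (122*π) = 139*π.


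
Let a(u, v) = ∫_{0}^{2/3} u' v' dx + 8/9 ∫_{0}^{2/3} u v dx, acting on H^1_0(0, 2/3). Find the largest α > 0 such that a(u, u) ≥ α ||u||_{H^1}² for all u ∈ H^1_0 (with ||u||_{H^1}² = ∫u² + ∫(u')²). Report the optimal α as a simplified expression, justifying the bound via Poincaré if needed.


α = (32 + 81*π^2)/(9*(4 + 9*π^2))

Coercivity of a(·,·) on H^1_0(0, 2/3) means a(u, u) ≥ α ||u||_{H^1}² for every u ∈ H^1_0.
The interval has length L = 2/3, and Poincaré/coercivity depend only on L. Here a(u, u) = ∫(u')² + (8/9)·∫u².
Here 0 < c = 8/9 < 1. The condition a(u,u) ≥ α||u||_{H^1}² reads (1−α)∫(u')² ≥ (α−c)∫u². Any admissible α is ≤ 1 (rapidly oscillating u have ∫u²/∫(u')² → 0), and α = 1 would force 0 ≥ (1−c)∫u², impossible since c < 1; so 1−α > 0. By the sharp Poincaré inequality on H^1_0 of an interval of length L, ∫(u')² ≥ (π/L)²∫u² with equality for the first sine mode sin(π(x−x₀)/L) (x₀ the left endpoint), so the inequality holds for all u iff (1−α)(π/L)² ≥ α − c, i.e. α ≤ ((π/L)² + c)/((π/L)² + 1) = (1 + c(L/π)²)/(1 + (L/π)²). With (π/L)² = 9*π^2/4 and c = 8/9, the largest admissible constant is α = ((π/L)² + c)/((π/L)² + 1).
Simplifying, α = (32 + 81*π^2)/(9*(4 + 9*π^2)).


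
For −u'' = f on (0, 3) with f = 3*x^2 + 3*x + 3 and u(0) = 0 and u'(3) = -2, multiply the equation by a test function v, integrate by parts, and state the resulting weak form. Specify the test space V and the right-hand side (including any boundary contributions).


V = {v ∈ H^1(0, 3) : v(0) = 0} (test functions vanish at x = 0 where u is specified); weak form: ∫_0^3 u'v' dx = ∫_0^3 (3*x^2 + 3*x + 3) v dx − 2·v(3) for all v ∈ V.

Multiply both sides by a test function v and integrate from 0 to 3:
  ∫_0^3 −u''(x) v(x) dx = ∫_0^3 f(x) v(x) dx.
Integrate the LHS by parts once:
  ∫_0^3 −u'' v dx = −[u'(x) v(x)]_0^3 + ∫_0^3 u'(x) v'(x) dx.
Thus ∫_0^3 u'(x) v'(x) dx = ∫_0^3 f(x) v(x) dx + [u'(x) v(x)]_0^3.
Choose V so that boundary terms are either known or forced to vanish.
Mixed BC: u(0) = 0 (Dirichlet) and u'(3) = -2 (Neumann). Define V = {v ∈ H^1(0, 3) : v(0) = 0}. Then [u' v]_0^3 = u'(3)·v(3) − u'(0)·0 = − 2·v(3).
Weak formulation: find u (satisfying any essential BC) such that ∫_0^3 u'(x) v'(x) dx = ∫_0^3 f v dx − 2·v(3) for all v ∈ V (Dirichlet at 0 absorbed into V; Neumann datum at x = 3 contributes the boundary term).
Substituting f(x) = 3*x^2 + 3*x + 3, the right-hand side is ∫_0^3 (3*x^2 + 3*x + 3) v dx − 2·v(3).


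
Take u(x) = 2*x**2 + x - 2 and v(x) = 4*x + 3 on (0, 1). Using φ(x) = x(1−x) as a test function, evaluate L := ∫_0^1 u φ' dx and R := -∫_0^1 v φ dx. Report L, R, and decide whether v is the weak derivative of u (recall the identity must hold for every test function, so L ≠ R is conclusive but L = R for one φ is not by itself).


LHS = -1/2, RHS = -5/6. No, v is not the weak derivative of u.

u(x) = 2*x**2 + x - 2, classical derivative u'(x) = 4*x + 1.
φ(x) = x(1−x), so φ'(x) = 1 - 2*x.
Note φ(0) = φ(1) = 0, so the boundary term u·φ vanishes.
LHS = ∫_0^1 u(x) φ'(x) dx = ∫_0^1 (-4*x^3 + 5*x - 2) dx. Term by term:
  ∫_0^1 -4*x^3 dx = -1;  ∫_0^1 5*x dx = 5/2;  ∫_0^1 -2 dx = -2.
Sum: -1 + 5/2 − 2 = -1/2.
So LHS = -1/2.
∫_0^1 v(x) φ(x) dx = ∫_0^1 (-4*x^3 + x^2 + 3*x) dx. Term by term:
  ∫_0^1 -4*x^3 dx = -1;  ∫_0^1 x^2 dx = 1/3;  ∫_0^1 3*x dx = 3/2.
Sum: -1 + 1/3 + 3/2 = 5/6.
So RHS = -∫_0^1 v(x) φ(x) dx = -5/6.
LHS − RHS = 1/3 ≠ 0, so the identity fails.
(For a valid weak derivative the identity must hold for EVERY test function, in particular this one. The failure shows v is NOT the weak derivative of u.)
Correct weak derivative would be u'(x) = 4*x + 1.


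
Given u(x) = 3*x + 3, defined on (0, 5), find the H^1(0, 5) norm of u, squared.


||u||_{H^1}^2 = 690

The H^1 norm (squared) on an interval (0, L) is
  ||u||_{H^1}^2 = ∫_0^L u(x)^2 dx + ∫_0^L u'(x)^2 dx.
Compute u'(x) = 3.
Then u(x)^2 = 9*x**2 + 18*x + 9 and u'(x)^2 = 9.
Integrate each monomial from 0 to 5 using ∫_0^5 c·x^n dx = c·5^(n+1)/(n+1):
  ∫_0^5 u(x)^2 dx = ∫_0^5 (9*x^2 + 18*x + 9) dx. Term by term:
    ∫_0^5 9*x^2 dx = 375;  ∫_0^5 18*x dx = 225;  ∫_0^5 9 dx = 45.
  Sum: 375 + 225 + 45 = 645.
  ∫_0^5 u'(x)^2 dx = ∫_0^5 (9) dx. Term by term:
    ∫_0^5 9 dx = 45.
Adding: ||u||_{H^1}^2 = 645 + 45 = 690.


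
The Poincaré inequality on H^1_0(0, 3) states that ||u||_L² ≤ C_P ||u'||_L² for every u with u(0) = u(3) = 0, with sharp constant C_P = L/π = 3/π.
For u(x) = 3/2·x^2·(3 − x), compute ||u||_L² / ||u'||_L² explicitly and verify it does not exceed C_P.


||u||_L² / ||u'||_L² = 3*sqrt(14)/14 < C_P = 3/π.

u(x) = 3/2·x^2·(3 − x), so u'(x) = 9*x*(2 - x)/2.
u(x) = 3/2·x^2·(3 − x) vanishes at x = 0 and x = 3, so u ∈ H^1_0(0, 3). Differentiate via the product rule and integrate the resulting polynomials term by term.
  ∫_0^3 u² dx = ∫_0^3 (9*x^6/4 - 27*x^5/2 + 81*x^4/4) dx. Term by term:
    ∫_0^3 9*x^6/4 dx = 19683/28;  ∫_0^3 -27*x^5/2 dx = -6561/4;  ∫_0^3 81*x^4/4 dx = 19683/20.
  Sum: 19683/28 − 6561/4 + 19683/20 = 6561/140.
  ∫_0^3 (u')² dx = ∫_0^3 (81*x^4/4 - 81*x^3 + 81*x^2) dx. Term by term:
    ∫_0^3 81*x^4/4 dx = 19683/20;  ∫_0^3 -81*x^3 dx = -6561/4;  ∫_0^3 81*x^2 dx = 729.
  Sum: 19683/20 − 6561/4 + 729 = 729/10.
∫_0^3 u² dx = 6561/140, so ||u||_L² = 81*sqrt(35)/70.
∫_0^3 (u')² dx = 729/10, so ||u'||_L² = 27*sqrt(10)/10.
Ratio ||u||_L² / ||u'||_L² = 3*sqrt(14)/14.
Sharp Poincaré constant on H^1_0(0, 3) is C_P = L/π = 3/π, achieved by sin(π/3·x).
A polynomial bump cannot attain the sharp Poincaré constant (only the first sine eigenfunction does), so the ratio is strictly less than C_P, consistent with ||u||_L² ≤ C_P ||u'||_L².


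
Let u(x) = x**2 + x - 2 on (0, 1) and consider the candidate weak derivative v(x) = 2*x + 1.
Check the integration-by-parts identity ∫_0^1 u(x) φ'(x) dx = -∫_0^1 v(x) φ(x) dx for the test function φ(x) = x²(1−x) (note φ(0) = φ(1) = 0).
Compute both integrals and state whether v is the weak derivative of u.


LHS = -11/60, RHS = -11/60. Yes, v = u' weakly.

u(x) = x**2 + x - 2, classical derivative u'(x) = 2*x + 1.
φ(x) = x²(1−x), so φ'(x) = x*(2 - 3*x).
Note φ(0) = φ(1) = 0, so the boundary term u·φ vanishes.
LHS = ∫_0^1 u(x) φ'(x) dx = ∫_0^1 (-3*x^4 - x^3 + 8*x^2 - 4*x) dx. Term by term:
  ∫_0^1 -3*x^4 dx = -3/5;  ∫_0^1 -x^3 dx = -1/4;  ∫_0^1 8*x^2 dx = 8/3;
  ∫_0^1 -4*x dx = -2.
Sum: -3/5 − 1/4 + 8/3 − 2 = -11/60.
So LHS = -11/60.
∫_0^1 v(x) φ(x) dx = ∫_0^1 (-2*x^4 + x^3 + x^2) dx. Term by term:
  ∫_0^1 -2*x^4 dx = -2/5;  ∫_0^1 x^3 dx = 1/4;  ∫_0^1 x^2 dx = 1/3.
Sum: -2/5 + 1/4 + 1/3 = 11/60.
So RHS = -∫_0^1 v(x) φ(x) dx = -11/60.
LHS = RHS, so the identity holds for this test φ.
Moreover u is smooth here and v(x) = u'(x) = 2*x + 1 pointwise, so the identity holds for every test function. Hence v is the weak derivative of u.


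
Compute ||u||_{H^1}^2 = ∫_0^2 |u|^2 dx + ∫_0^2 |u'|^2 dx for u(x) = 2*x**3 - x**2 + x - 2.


||u||_{H^1}^2 = 21722/105

The H^1 norm (squared) on an interval (0, L) is
  ||u||_{H^1}^2 = ∫_0^L u(x)^2 dx + ∫_0^L u'(x)^2 dx.
Compute u'(x) = 6*x**2 - 2*x + 1.
Then u(x)^2 = 4*x**6 - 4*x**5 + 5*x**4 - 10*x**3 + 5*x**2 - 4*x + 4 and u'(x)^2 = 36*x**4 - 24*x**3 + 16*x**2 - 4*x + 1.
Integrate each monomial from 0 to 2 using ∫_0^2 c·x^n dx = c·2^(n+1)/(n+1):
  ∫_0^2 u(x)^2 dx = ∫_0^2 (4*x^6 - 4*x^5 + 5*x^4 - 10*x^3 + 5*x^2 - 4*x + 4) dx. Term by term:
    ∫_0^2 4*x^6 dx = 512/7;  ∫_0^2 -4*x^5 dx = -128/3;  ∫_0^2 5*x^4 dx = 32;
    ∫_0^2 -10*x^3 dx = -40;  ∫_0^2 5*x^2 dx = 40/3;  ∫_0^2 -4*x dx = -8;
    ∫_0^2 4 dx = 8.
  Sum: 512/7 − 128/3 + 32 − 40 + 40/3 − 8 + 8 = 752/21.
  ∫_0^2 u'(x)^2 dx = ∫_0^2 (36*x^4 - 24*x^3 + 16*x^2 - 4*x + 1) dx. Term by term:
    ∫_0^2 36*x^4 dx = 1152/5;  ∫_0^2 -24*x^3 dx = -96;  ∫_0^2 16*x^2 dx = 128/3;
    ∫_0^2 -4*x dx = -8;  ∫_0^2 1 dx = 2.
  Sum: 1152/5 − 96 + 128/3 − 8 + 2 = 2566/15.
Adding: ||u||_{H^1}^2 = 752/21 + 2566/15 = 21722/105.


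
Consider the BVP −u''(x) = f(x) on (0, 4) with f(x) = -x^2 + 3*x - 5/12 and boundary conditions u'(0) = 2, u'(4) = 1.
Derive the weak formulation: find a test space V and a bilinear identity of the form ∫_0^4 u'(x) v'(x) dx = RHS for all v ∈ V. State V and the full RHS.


V = H^1(0, 4) (v unrestricted at boundary; u is determined up to an additive constant); weak form: ∫_0^4 u'v' dx = ∫_0^4 (-x^2 + 3*x - 5/12) v dx + v(4) − 2·v(0) for all v ∈ V.

Multiply both sides by a test function v and integrate from 0 to 4:
  ∫_0^4 −u''(x) v(x) dx = ∫_0^4 f(x) v(x) dx.
Integrate the LHS by parts once:
  ∫_0^4 −u'' v dx = −[u'(x) v(x)]_0^4 + ∫_0^4 u'(x) v'(x) dx.
Thus ∫_0^4 u'(x) v'(x) dx = ∫_0^4 f(x) v(x) dx + [u'(x) v(x)]_0^4.
Choose V so that boundary terms are either known or forced to vanish.
u has inhomogeneous Neumann u'(0) = 2, u'(4) = 1. [u' v]_0^4 = (1)·v(4) − (2)·v(0) = v(4) − 2·v(0). Take V = H^1(0, 4); boundary term becomes part of RHS.
Weak formulation: find u (satisfying any essential BC) such that ∫_0^4 u'(x) v'(x) dx = ∫_0^4 f v dx + v(4) − 2·v(0) for all v ∈ V (Neumann data are natural BCs: they enter the RHS as boundary terms).
Substituting f(x) = -x^2 + 3*x - 5/12, the right-hand side is ∫_0^4 (-x^2 + 3*x - 5/12) v dx + v(4) − 2·v(0).
Compatibility check (pure Neumann): taking v ≡ 1 ∈ V gives 0 = ∫_0^4 f dx + (1) − (2), i.e. ∫_0^4 f dx must equal u'(0) − u'(4) = 1. Indeed ∫_0^4 (-x^2 + 3*x - 5/12) dx = 1, so the data are compatible. The solution is then unique only up to an additive constant (fix it e.g. by requiring ∫_0^4 u dx = 0).


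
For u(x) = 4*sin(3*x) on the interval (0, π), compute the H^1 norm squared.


||u||_{H^1(0,π)}^2 = 80*π

u'(x) = 12*cos(3*x).
Expand u² and (u')² and integrate term by term on (0, π), using: for integers n ≥ 1, ∫_0^π sin²(nx) dx = ∫_0^π cos²(nx) dx = π/2; for n ≠ n', ∫_0^π sin(nx)sin(n'x) dx = ∫_0^π cos(nx)cos(n'x) dx = 0; and by product-to-sum, ∫_0^π sin(nx)cos(n'x) dx = ½∫_0^π [sin((n+n')x) + sin((n−n')x)] dx, which is 0 when n+n' is even and 2n/(n²−n'²) when n+n' is odd (it need not vanish on (0, π)).
  u² squared terms: (4)²·∫sin(3x)² dx = 16·π/2 = 8*π.
  So ∫_0^π u² dx = 8*π.
  (u')² squared terms: (12)²·∫cos(3x)² dx = 144·π/2 = 72*π.
  So ∫_0^π (u')² dx = 72*π.
||u||_{H^1}^2 = (8*π) + (72*π) = 80*π.


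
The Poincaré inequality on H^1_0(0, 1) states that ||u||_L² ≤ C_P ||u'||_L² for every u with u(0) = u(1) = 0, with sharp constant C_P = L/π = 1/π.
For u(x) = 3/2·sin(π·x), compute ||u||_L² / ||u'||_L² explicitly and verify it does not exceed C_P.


||u||_L² / ||u'||_L² = 1/π = C_P.

u(x) = 3/2·sin(π·x), so u'(x) = 3*π*cos(π*x)/2.
Writing u(x) = A·sin(kπx/L) with A = 3/2 and k = 1, use ∫_0^L sin²(kπx/L) dx = L/2 and ∫_0^L cos²(kπx/L) dx = L/2.
u² = 9/4·sin²(π·x) and (u')² = 9*π^2/4·cos²(π·x), and each of sin², cos² integrates to L/2 = 1/2 over (0, 1).
∫_0^1 u² dx = 9/8, so ||u||_L² = 3*sqrt(2)/4.
∫_0^1 (u')² dx = 9*π^2/8, so ||u'||_L² = 3*sqrt(2)*π/4.
Ratio ||u||_L² / ||u'||_L² = 1/π.
Sharp Poincaré constant on H^1_0(0, 1) is C_P = L/π = 1/π, achieved by sin(π·x).
This is the k = 1 eigenfunction (up to amplitude), so the ratio equals the sharp Poincaré constant exactly.


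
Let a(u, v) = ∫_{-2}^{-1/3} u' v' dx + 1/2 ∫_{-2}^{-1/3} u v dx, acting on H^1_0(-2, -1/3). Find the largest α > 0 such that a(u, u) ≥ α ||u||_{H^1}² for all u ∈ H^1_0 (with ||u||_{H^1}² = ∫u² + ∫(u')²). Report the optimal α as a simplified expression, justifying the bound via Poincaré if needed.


α = (25 + 18*π^2)/(2*(25 + 9*π^2))

Coercivity of a(·,·) on H^1_0(-2, -1/3) means a(u, u) ≥ α ||u||_{H^1}² for every u ∈ H^1_0.
The interval has length L = 5/3, and Poincaré/coercivity depend only on L. Here a(u, u) = ∫(u')² + (1/2)·∫u².
Here 0 < c = 1/2 < 1. The condition a(u,u) ≥ α||u||_{H^1}² reads (1−α)∫(u')² ≥ (α−c)∫u². Any admissible α is ≤ 1 (rapidly oscillating u have ∫u²/∫(u')² → 0), and α = 1 would force 0 ≥ (1−c)∫u², impossible since c < 1; so 1−α > 0. By the sharp Poincaré inequality on H^1_0 of an interval of length L, ∫(u')² ≥ (π/L)²∫u² with equality for the first sine mode sin(π(x−x₀)/L) (x₀ the left endpoint), so the inequality holds for all u iff (1−α)(π/L)² ≥ α − c, i.e. α ≤ ((π/L)² + c)/((π/L)² + 1) = (1 + c(L/π)²)/(1 + (L/π)²). With (π/L)² = 9*π^2/25 and c = 1/2, the largest admissible constant is α = ((π/L)² + c)/((π/L)² + 1).
Simplifying, α = (25 + 18*π^2)/(2*(25 + 9*π^2)).


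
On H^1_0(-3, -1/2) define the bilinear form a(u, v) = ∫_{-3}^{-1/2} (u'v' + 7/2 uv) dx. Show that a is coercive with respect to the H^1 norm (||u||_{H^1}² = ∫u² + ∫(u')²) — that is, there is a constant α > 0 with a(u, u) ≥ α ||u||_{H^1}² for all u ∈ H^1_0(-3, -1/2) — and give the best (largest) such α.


α = 1

Coercivity of a(·,·) on H^1_0(-3, -1/2) means a(u, u) ≥ α ||u||_{H^1}² for every u ∈ H^1_0.
The interval has length L = 5/2, and Poincaré/coercivity depend only on L. Here a(u, u) = ∫(u')² + (7/2)·∫u².
Here c = 7/2 ≥ 1, so a(u,u) = ∫(u')² + c∫u² ≥ ∫(u')² + ∫u² = ||u||_{H^1}², i.e. α = 1 works. No larger α is possible: a(u,u) ≥ α||u||_{H^1}² means (1−α)∫(u')² ≥ (α−c)∫u², and for the modes u_n = sin(nπ(x−x₀)/L) (x₀ the left endpoint) one has ∫u_n²/∫(u_n')² = (L/(nπ))² → 0, so a(u_n,u_n)/||u_n||_{H^1}² → 1. Hence the optimal constant is α = 1.
Therefore α = 1.


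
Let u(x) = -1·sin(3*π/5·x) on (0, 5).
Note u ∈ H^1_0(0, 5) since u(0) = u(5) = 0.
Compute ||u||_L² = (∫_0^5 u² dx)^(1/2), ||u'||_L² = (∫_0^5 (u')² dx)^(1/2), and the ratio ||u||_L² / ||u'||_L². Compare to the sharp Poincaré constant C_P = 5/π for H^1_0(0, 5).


||u||_L² / ||u'||_L² = 5/(3*π) < C_P = 5/π.

u(x) = -1·sin(3*π/5·x), so u'(x) = -3*π*cos(3*π*x/5)/5.
Writing u(x) = A·sin(kπx/L) with A = -1 and k = 3, use ∫_0^L sin²(kπx/L) dx = L/2 and ∫_0^L cos²(kπx/L) dx = L/2.
u² = 1·sin²(3*π/5·x) and (u')² = 9*π^2/25·cos²(3*π/5·x), and each of sin², cos² integrates to L/2 = 5/2 over (0, 5).
∫_0^5 u² dx = 5/2, so ||u||_L² = sqrt(10)/2.
∫_0^5 (u')² dx = 9*π^2/10, so ||u'||_L² = 3*sqrt(10)*π/10.
Ratio ||u||_L² / ||u'||_L² = 5/(3*π).
Sharp Poincaré constant on H^1_0(0, 5) is C_P = L/π = 5/π, achieved by sin(π/5·x).
This is the k = 3 harmonic; the ratio L/(kπ) is strictly less than C_P = L/π, consistent with the sharp inequality ||u||_L² ≤ C_P ||u'||_L².


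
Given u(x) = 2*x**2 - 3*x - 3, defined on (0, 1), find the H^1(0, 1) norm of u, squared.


||u||_{H^1}^2 = 257/15

The H^1 norm (squared) on an interval (0, L) is
  ||u||_{H^1}^2 = ∫_0^L u(x)^2 dx + ∫_0^L u'(x)^2 dx.
Compute u'(x) = 4*x - 3.
Then u(x)^2 = 4*x**4 - 12*x**3 - 3*x**2 + 18*x + 9 and u'(x)^2 = 16*x**2 - 24*x + 9.
Integrate each monomial from 0 to 1 using ∫_0^1 c·x^n dx = c·1^(n+1)/(n+1):
  ∫_0^1 u(x)^2 dx = ∫_0^1 (4*x^4 - 12*x^3 - 3*x^2 + 18*x + 9) dx. Term by term:
    ∫_0^1 4*x^4 dx = 4/5;  ∫_0^1 -12*x^3 dx = -3;  ∫_0^1 -3*x^2 dx = -1;
    ∫_0^1 18*x dx = 9;  ∫_0^1 9 dx = 9.
  Sum: 4/5 − 3 − 1 + 9 + 9 = 74/5.
  ∫_0^1 u'(x)^2 dx = ∫_0^1 (16*x^2 - 24*x + 9) dx. Term by term:
    ∫_0^1 16*x^2 dx = 16/3;  ∫_0^1 -24*x dx = -12;  ∫_0^1 9 dx = 9.
  Sum: 16/3 − 12 + 9 = 7/3.
Adding: ||u||_{H^1}^2 = 74/5 + 7/3 = 257/15.


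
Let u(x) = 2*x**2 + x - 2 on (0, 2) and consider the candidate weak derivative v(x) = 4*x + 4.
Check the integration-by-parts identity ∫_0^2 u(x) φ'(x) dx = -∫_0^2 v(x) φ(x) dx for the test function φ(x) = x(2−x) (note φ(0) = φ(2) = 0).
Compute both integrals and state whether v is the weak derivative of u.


LHS = -20/3, RHS = -32/3. No, v is not the weak derivative of u.

u(x) = 2*x**2 + x - 2, classical derivative u'(x) = 4*x + 1.
φ(x) = x(2−x), so φ'(x) = 2 - 2*x.
Note φ(0) = φ(2) = 0, so the boundary term u·φ vanishes.
LHS = ∫_0^2 u(x) φ'(x) dx = ∫_0^2 (-4*x^3 + 2*x^2 + 6*x - 4) dx. Term by term:
  ∫_0^2 -4*x^3 dx = -16;  ∫_0^2 2*x^2 dx = 16/3;  ∫_0^2 6*x dx = 12;
  ∫_0^2 -4 dx = -8.
Sum: -16 + 16/3 + 12 − 8 = -20/3.
So LHS = -20/3.
∫_0^2 v(x) φ(x) dx = ∫_0^2 (-4*x^3 + 4*x^2 + 8*x) dx. Term by term:
  ∫_0^2 -4*x^3 dx = -16;  ∫_0^2 4*x^2 dx = 32/3;  ∫_0^2 8*x dx = 16.
Sum: -16 + 32/3 + 16 = 32/3.
So RHS = -∫_0^2 v(x) φ(x) dx = -32/3.
LHS − RHS = 4 ≠ 0, so the identity fails.
(For a valid weak derivative the identity must hold for EVERY test function, in particular this one. The failure shows v is NOT the weak derivative of u.)
Correct weak derivative would be u'(x) = 4*x + 1.


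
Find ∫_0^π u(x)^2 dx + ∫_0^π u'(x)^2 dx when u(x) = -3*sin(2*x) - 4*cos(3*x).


||u||_{H^1(0,π)}^2 = -192 + 205*π/2

u'(x) = 12*sin(3*x) - 6*cos(2*x).
Expand u² and (u')² and integrate term by term on (0, π), using: for integers n ≥ 1, ∫_0^π sin²(nx) dx = ∫_0^π cos²(nx) dx = π/2; for n ≠ n', ∫_0^π sin(nx)sin(n'x) dx = ∫_0^π cos(nx)cos(n'x) dx = 0; and by product-to-sum, ∫_0^π sin(nx)cos(n'x) dx = ½∫_0^π [sin((n+n')x) + sin((n−n')x)] dx, which is 0 when n+n' is even and 2n/(n²−n'²) when n+n' is odd (it need not vanish on (0, π)).
  u² squared terms: (-4)²·∫cos(3x)² dx = 16·π/2 = 8*π;  (-3)²·∫sin(2x)² dx = 9·π/2 = 9*π/2.
  u² cross terms: 2·(-4)·(-3)·∫cos(3x)·sin(2x) dx = 24·(-4/5) = -96/5.
  So ∫_0^π u² dx = 8*π + 9*π/2 − 96/5 = -96/5 + 25*π/2.
  (u')² squared terms: (-6)²·∫cos(2x)² dx = 36·π/2 = 18*π;  (12)²·∫sin(3x)² dx = 144·π/2 = 72*π.
  (u')² cross terms: 2·(-6)·(12)·∫cos(2x)·sin(3x) dx = -144·(6/5) = -864/5.
  So ∫_0^π (u')² dx = 18*π + 72*π − 864/5 = -864/5 + 90*π.
||u||_{H^1}^2 = (-96/5 + 25*π/2) + (-864/5 + 90*π) = -192 + 205*π/2.


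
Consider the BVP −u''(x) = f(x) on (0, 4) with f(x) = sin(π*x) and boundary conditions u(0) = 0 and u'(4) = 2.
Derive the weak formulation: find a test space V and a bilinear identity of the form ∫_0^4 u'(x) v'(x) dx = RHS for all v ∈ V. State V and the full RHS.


V = {v ∈ H^1(0, 4) : v(0) = 0} (test functions vanish at x = 0 where u is specified); weak form: ∫_0^4 u'v' dx = ∫_0^4 (sin(π*x)) v dx + 2·v(4) for all v ∈ V.

Multiply both sides by a test function v and integrate from 0 to 4:
  ∫_0^4 −u''(x) v(x) dx = ∫_0^4 f(x) v(x) dx.
Integrate the LHS by parts once:
  ∫_0^4 −u'' v dx = −[u'(x) v(x)]_0^4 + ∫_0^4 u'(x) v'(x) dx.
Thus ∫_0^4 u'(x) v'(x) dx = ∫_0^4 f(x) v(x) dx + [u'(x) v(x)]_0^4.
Choose V so that boundary terms are either known or forced to vanish.
Mixed BC: u(0) = 0 (Dirichlet) and u'(4) = 2 (Neumann). Define V = {v ∈ H^1(0, 4) : v(0) = 0}. Then [u' v]_0^4 = u'(4)·v(4) − u'(0)·0 = 2·v(4).
Weak formulation: find u (satisfying any essential BC) such that ∫_0^4 u'(x) v'(x) dx = ∫_0^4 f v dx + 2·v(4) for all v ∈ V (Dirichlet at 0 absorbed into V; Neumann datum at x = 4 contributes the boundary term).
Substituting f(x) = sin(π*x), the right-hand side is ∫_0^4 (sin(π*x)) v dx + 2·v(4).


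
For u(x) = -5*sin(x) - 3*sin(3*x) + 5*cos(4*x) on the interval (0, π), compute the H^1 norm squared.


||u||_{H^1(0,π)}^2 = 11560/21 + 565*π/2

u'(x) = -20*sin(4*x) - 5*cos(x) - 9*cos(3*x).
Expand u² and (u')² and integrate term by term on (0, π), using: for integers n ≥ 1, ∫_0^π sin²(nx) dx = ∫_0^π cos²(nx) dx = π/2; for n ≠ n', ∫_0^π sin(nx)sin(n'x) dx = ∫_0^π cos(nx)cos(n'x) dx = 0; and by product-to-sum, ∫_0^π sin(nx)cos(n'x) dx = ½∫_0^π [sin((n+n')x) + sin((n−n')x)] dx, which is 0 when n+n' is even and 2n/(n²−n'²) when n+n' is odd (it need not vanish on (0, π)).
  u² squared terms: (-5)²·∫sin(x)² dx = 25·π/2 = 25*π/2;  (-3)²·∫sin(3x)² dx = 9·π/2 = 9*π/2;  (5)²·∫cos(4x)² dx = 25·π/2 = 25*π/2.
  u² cross terms: 2·(-5)·(-3)·∫sin(x)·sin(3x) dx = 30·(0) = 0;  2·(-5)·(5)·∫sin(x)·cos(4x) dx = -50·(-2/15) = 20/3;  2·(-3)·(5)·∫sin(3x)·cos(4x) dx = -30·(-6/7) = 180/7.
  So ∫_0^π u² dx = 25*π/2 + 9*π/2 + 25*π/2 + 0 + 20/3 + 180/7 = 680/21 + 59*π/2.
  (u')² squared terms: (-20)²·∫sin(4x)² dx = 400·π/2 = 200*π;  (-9)²·∫cos(3x)² dx = 81·π/2 = 81*π/2;  (-5)²·∫cos(x)² dx = 25·π/2 = 25*π/2.
  (u')² cross terms: 2·(-20)·(-9)·∫sin(4x)·cos(3x) dx = 360·(8/7) = 2880/7;  2·(-20)·(-5)·∫sin(4x)·cos(x) dx = 200·(8/15) = 320/3;  2·(-9)·(-5)·∫cos(3x)·cos(x) dx = 90·(0) = 0.
  So ∫_0^π (u')² dx = 200*π + 81*π/2 + 25*π/2 + 2880/7 + 320/3 + 0 = 10880/21 + 253*π.
||u||_{H^1}^2 = (680/21 + 59*π/2) + (10880/21 + 253*π) = 11560/21 + 565*π/2.


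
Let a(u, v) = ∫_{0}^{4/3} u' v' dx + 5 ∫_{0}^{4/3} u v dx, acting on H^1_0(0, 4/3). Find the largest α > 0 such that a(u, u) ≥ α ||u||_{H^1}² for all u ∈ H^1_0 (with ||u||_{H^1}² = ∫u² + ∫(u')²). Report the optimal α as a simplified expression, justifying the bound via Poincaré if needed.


α = 1

Coercivity of a(·,·) on H^1_0(0, 4/3) means a(u, u) ≥ α ||u||_{H^1}² for every u ∈ H^1_0.
The interval has length L = 4/3, and Poincaré/coercivity depend only on L. Here a(u, u) = ∫(u')² + (5)·∫u².
Here c = 5 ≥ 1, so a(u,u) = ∫(u')² + c∫u² ≥ ∫(u')² + ∫u² = ||u||_{H^1}², i.e. α = 1 works. No larger α is possible: a(u,u) ≥ α||u||_{H^1}² means (1−α)∫(u')² ≥ (α−c)∫u², and for the modes u_n = sin(nπ(x−x₀)/L) (x₀ the left endpoint) one has ∫u_n²/∫(u_n')² = (L/(nπ))² → 0, so a(u_n,u_n)/||u_n||_{H^1}² → 1. Hence the optimal constant is α = 1.
Therefore α = 1.


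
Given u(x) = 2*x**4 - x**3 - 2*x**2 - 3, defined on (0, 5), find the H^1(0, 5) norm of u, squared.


||u||_{H^1}^2 = 73133210/63

The H^1 norm (squared) on an interval (0, L) is
  ||u||_{H^1}^2 = ∫_0^L u(x)^2 dx + ∫_0^L u'(x)^2 dx.
Compute u'(x) = 8*x**3 - 3*x**2 - 4*x.
Then u(x)^2 = 4*x**8 - 4*x**7 - 7*x**6 + 4*x**5 - 8*x**4 + 6*x**3 + 12*x**2 + 9 and u'(x)^2 = 64*x**6 - 48*x**5 - 55*x**4 + 24*x**3 + 16*x**2.
Integrate each monomial from 0 to 5 using ∫_0^5 c·x^n dx = c·5^(n+1)/(n+1):
  ∫_0^5 u(x)^2 dx = ∫_0^5 (4*x^8 - 4*x^7 - 7*x^6 + 4*x^5 - 8*x^4 + 6*x^3 + 12*x^2 + 9) dx. Term by term:
    ∫_0^5 4*x^8 dx = 7812500/9;  ∫_0^5 -4*x^7 dx = -390625/2;  ∫_0^5 -7*x^6 dx = -78125;
    ∫_0^5 4*x^5 dx = 31250/3;  ∫_0^5 -8*x^4 dx = -5000;  ∫_0^5 6*x^3 dx = 1875/2;
    ∫_0^5 12*x^2 dx = 500;  ∫_0^5 9 dx = 45.
  Sum: 7812500/9 − 390625/2 − 78125 + 31250/3 − 5000 + 1875/2 + 500 + 45 = 5413655/9.
  ∫_0^5 u'(x)^2 dx = ∫_0^5 (64*x^6 - 48*x^5 - 55*x^4 + 24*x^3 + 16*x^2) dx. Term by term:
    ∫_0^5 64*x^6 dx = 5000000/7;  ∫_0^5 -48*x^5 dx = -125000;  ∫_0^5 -55*x^4 dx = -34375;
    ∫_0^5 24*x^3 dx = 3750;  ∫_0^5 16*x^2 dx = 2000/3.
  Sum: 5000000/7 − 125000 − 34375 + 3750 + 2000/3 = 11745875/21.
Adding: ||u||_{H^1}^2 = 5413655/9 + 11745875/21 = 73133210/63.


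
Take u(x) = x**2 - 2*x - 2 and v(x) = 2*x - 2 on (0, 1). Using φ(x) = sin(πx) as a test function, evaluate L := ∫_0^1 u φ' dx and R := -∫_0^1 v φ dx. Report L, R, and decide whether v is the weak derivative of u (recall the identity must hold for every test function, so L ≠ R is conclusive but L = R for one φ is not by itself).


LHS = 2/π, RHS = 2/π. Yes, v = u' weakly.

u(x) = x**2 - 2*x - 2, classical derivative u'(x) = 2*x - 2.
φ(x) = sin(πx), so φ'(x) = π*cos(π*x).
Note φ(0) = φ(1) = 0, so the boundary term u·φ vanishes.
LHS = ∫_0^1 u(x) φ'(x) dx = ∫_0^1 (π*x^2*cos(π*x) - 2*π*x*cos(π*x) - 2*π*cos(π*x)) dx. Term by term:
  ∫_0^1 -2*π*cos(π*x) dx = 0;  ∫_0^1 π*x^2*cos(π*x) dx = -2/π;  ∫_0^1 -2*π*x*cos(π*x) dx = 4/π.
Sum: 0 − 2/π + 4/π = 2/π.
So LHS = 2/π.
∫_0^1 v(x) φ(x) dx = ∫_0^1 (2*x*sin(π*x) - 2*sin(π*x)) dx. Term by term:
  ∫_0^1 -2*sin(π*x) dx = -4/π;  ∫_0^1 2*x*sin(π*x) dx = 2/π.
Sum: -4/π + 2/π = -2/π.
So RHS = -∫_0^1 v(x) φ(x) dx = 2/π.
LHS = RHS, so the identity holds for this test φ.
Moreover u is smooth here and v(x) = u'(x) = 2*x - 2 pointwise, so the identity holds for every test function. Hence v is the weak derivative of u.
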